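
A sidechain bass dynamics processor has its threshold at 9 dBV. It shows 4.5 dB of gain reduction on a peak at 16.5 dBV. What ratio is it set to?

Input overshoot = 16.5 − 9 = 7.5 dB.
Output overshoot = 7.5 − 4.5 = 3 dB.
Ratio = input overshoot / output overshoot = 7.5 / 3 = 2.5.

2.5:1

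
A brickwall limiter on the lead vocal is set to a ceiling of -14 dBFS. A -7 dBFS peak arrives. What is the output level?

-14 dBFS

At ∞:1, everything above -14 dBFS is held at the ceiling.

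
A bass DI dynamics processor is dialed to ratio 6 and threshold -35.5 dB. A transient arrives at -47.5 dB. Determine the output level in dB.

-47.5 dB is 12 dB below the -35.5 dB threshold, so no gain reduction is applied.
Output = input = -47.5 dB.

-47.5 dB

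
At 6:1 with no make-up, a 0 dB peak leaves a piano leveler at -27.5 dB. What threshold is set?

Input is 33 dB above T (since output overshoot × R = input overshoot: (-27.5 − T)·6 = 0 − T gives T = -33 dB).
Check: -33 + (0 − (-33))/6 = -33 + 5.5 = -27.5 dB. ✓

-33 dB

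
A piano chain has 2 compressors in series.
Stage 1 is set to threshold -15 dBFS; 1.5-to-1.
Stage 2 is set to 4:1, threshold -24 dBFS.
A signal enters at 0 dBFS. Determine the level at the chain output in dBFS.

Stage 1: 0 dBFS is 15 dB over -15 dBFS; at 1.5:1 that becomes 10 dB over, giving -5 dBFS.
Stage 2: 19 dB above -24 dBFS, reduced 4:1 to 4.75 dB above → -19.25 dBFS.

-19.25 dBFS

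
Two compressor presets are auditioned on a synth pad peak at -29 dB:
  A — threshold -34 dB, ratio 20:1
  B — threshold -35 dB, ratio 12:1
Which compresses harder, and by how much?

A: 5 dB over, compressed to 0.25 dB over, so 4.75 dB of GR.
B: 6 dB over, compressed to 0.5 dB over, so 5.5 dB of GR.
Difference: 0.75 dB in favour of B.

B, by 0.75 dB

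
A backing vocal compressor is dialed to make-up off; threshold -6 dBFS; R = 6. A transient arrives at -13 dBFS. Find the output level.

-13 dBFS is 7 dB below the -6 dBFS threshold, so no gain reduction is applied.
Output = input = -13 dBFS.

-13 dBFS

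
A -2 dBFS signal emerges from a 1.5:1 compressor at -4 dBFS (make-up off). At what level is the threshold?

Input is 6 dB above T (since output overshoot × R = input overshoot: (-4 − T)·1.5 = -2 − T gives T = -8 dBFS).
Check: -8 + (-2 − (-8))/1.5 = -8 + 4 = -4 dBFS. ✓

-8 dBFS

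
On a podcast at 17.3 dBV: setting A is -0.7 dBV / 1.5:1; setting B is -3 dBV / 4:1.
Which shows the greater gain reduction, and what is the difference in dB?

B, by 9.225 dB

A: GR = 18 − 18/1.5 = 6 dB.
B: GR = 20.3 − 20.3/4 = 15.225 dB.
B applies 9.225 dB more gain reduction.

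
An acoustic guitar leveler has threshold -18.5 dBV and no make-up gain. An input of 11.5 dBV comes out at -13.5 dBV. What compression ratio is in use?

6:1

Input overshoot = 11.5 − (-18.5) = 30 dB; output overshoot = -13.5 − (-18.5) = 5 dB.
Ratio = 30 / 5 = 6.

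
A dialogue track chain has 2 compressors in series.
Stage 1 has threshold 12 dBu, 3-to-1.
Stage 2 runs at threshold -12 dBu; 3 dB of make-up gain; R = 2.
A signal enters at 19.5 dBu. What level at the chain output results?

Stage 1: overshoot 7.5 dB → 7.5/3 = 2.5 dB → 14.5 dBu.
Stage 2: 26.5 dB above -12 dBu, reduced 2:1 to 13.25 dB above → 1.25 dBu; +3 dB make-up → 4.25 dBu.

4.25 dBu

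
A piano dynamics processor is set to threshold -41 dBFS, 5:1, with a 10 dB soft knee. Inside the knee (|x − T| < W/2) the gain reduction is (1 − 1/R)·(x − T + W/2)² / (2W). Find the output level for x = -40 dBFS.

x − T + W/2 = -40 − (-41) + 5 = 6.
GR = (1 − 1/5) × 6² / 20 = 0.8 × 36 / 20 = 1.44 dB.
Output = -40 − 1.44 = -41.44 dBFS.

-41.44 dBFS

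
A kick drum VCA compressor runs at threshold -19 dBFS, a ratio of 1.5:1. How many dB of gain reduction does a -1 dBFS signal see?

Overshoot = -1 − (-19) = 18 dB.
After 1.5:1 compression the overshoot becomes 18/1.5 = 12 dB.
GR = overshoot in − overshoot out = 18 − 12 = 6 dB.

6 dB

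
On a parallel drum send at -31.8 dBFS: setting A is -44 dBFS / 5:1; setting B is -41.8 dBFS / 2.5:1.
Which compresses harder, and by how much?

A, by 3.76 dB

A: GR = 12.2 − 12.2/5 = 9.76 dB.
B: GR = 10 − 10/2.5 = 6 dB.
Difference: 3.76 dB in favour of A.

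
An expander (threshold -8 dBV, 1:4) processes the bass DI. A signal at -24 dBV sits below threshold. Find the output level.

Undershoot = (-8) − (-24) = 16 dB.
At 1:4, that expands to 64 dB under threshold.
Output = -8 − 64 = -72 dBV.

-72 dBV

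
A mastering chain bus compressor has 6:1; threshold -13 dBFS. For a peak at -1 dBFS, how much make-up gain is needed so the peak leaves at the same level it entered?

10 dB

Without make-up, output = threshold + overshoot/6 = -13 + 2 = -11 dBFS.
Gap to target: 10 dB.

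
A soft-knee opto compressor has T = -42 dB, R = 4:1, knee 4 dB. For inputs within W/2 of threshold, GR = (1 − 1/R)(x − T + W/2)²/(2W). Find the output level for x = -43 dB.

-43.09375 dB

x − T + W/2 = -43 − (-42) + 2 = 1.
GR = (1 − 1/4) × 1² / 8 = 0.75 × 1 / 8 = 0.09375 dB.
Output = -43 − 0.09375 = -43.09375 dB.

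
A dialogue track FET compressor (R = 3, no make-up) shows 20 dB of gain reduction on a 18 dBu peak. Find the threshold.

-12 dBu

Let T be the threshold. Output overshoot = (input overshoot)/R, so -2 − T = (18 − T)/3.
3·(-2 − T) = 18 − T → 2·T = -6 − 18 = -24.
T = -24/2 = -12 dBu.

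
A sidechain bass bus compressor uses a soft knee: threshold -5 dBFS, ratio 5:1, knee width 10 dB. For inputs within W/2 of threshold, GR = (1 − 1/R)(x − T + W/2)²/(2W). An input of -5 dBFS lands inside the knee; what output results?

x − T + W/2 = -5 − (-5) + 5 = 5.
GR = (1 − 1/5) × 5² / 20 = 0.8 × 25 / 20 = 1 dB.
Output = -5 − 1 = -6 dBFS.

-6 dBFS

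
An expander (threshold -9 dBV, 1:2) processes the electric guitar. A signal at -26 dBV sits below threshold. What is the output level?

-43 dBV

Undershoot = (-9) − (-26) = 17 dB.
At 1:2, that expands to 34 dB under threshold.
Output = -9 − 34 = -43 dBV.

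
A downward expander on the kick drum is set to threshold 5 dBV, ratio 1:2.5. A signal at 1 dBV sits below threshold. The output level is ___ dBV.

-5 dBV

Undershoot = 5 − 1 = 4 dB.
At 1:2.5, that expands to 10 dB under threshold.
Output = 5 − 10 = -5 dBV.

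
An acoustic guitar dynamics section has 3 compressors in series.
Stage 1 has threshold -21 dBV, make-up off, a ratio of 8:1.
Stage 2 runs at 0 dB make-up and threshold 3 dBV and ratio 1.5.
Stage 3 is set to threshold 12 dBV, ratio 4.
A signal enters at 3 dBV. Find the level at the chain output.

-18 dBV

Stage 1: overshoot 24 dB → 24/8 = 3 dB → -18 dBV.
Stage 2: -18 dBV ≤ 3 dBV, so stage 2 doesn't engage; output -18 dBV.
Stage 3: -18 dBV ≤ 12 dBV, so stage 3 doesn't engage; output -18 dBV.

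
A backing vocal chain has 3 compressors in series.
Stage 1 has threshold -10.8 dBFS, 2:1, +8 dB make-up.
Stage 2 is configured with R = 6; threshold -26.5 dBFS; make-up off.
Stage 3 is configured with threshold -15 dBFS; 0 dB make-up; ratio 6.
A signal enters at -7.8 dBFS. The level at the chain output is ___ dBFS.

-22.3 dBFS

Stage 1: 3 dB above -10.8 dBFS, reduced 2:1 to 1.5 dB above → -9.3 dBFS; +8 dB make-up → -1.3 dBFS.
Stage 2: 25.2 dB above -26.5 dBFS, reduced 6:1 to 4.2 dB above → -22.3 dBFS.
Stage 3: -22.3 dBFS is at or below the -15 dBFS threshold — no compression; output -22.3 dBFS.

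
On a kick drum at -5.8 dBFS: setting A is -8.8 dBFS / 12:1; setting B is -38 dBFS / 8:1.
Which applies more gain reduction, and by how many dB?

A: 3 dB over, compressed to 0.25 dB over, so 2.75 dB of GR.
B: 32.2 dB over, compressed to 4.025 dB over, so 28.175 dB of GR.
Difference: 25.425 dB in favour of B.

B, by 25.425 dB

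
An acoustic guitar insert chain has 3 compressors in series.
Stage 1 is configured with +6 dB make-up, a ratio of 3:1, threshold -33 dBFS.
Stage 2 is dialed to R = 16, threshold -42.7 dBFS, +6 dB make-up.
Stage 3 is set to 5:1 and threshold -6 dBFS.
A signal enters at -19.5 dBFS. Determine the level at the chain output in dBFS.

Stage 1: 13.5 dB above -33 dBFS, reduced 3:1 to 4.5 dB above → -28.5 dBFS; +6 dB make-up → -22.5 dBFS.
Stage 2: 20.2 dB above -42.7 dBFS, reduced 16:1 to 1.2625 dB above → -41.4375 dBFS; +6 dB make-up → -35.4375 dBFS.
Stage 3: -35.4375 dBFS ≤ -6 dBFS, so stage 3 doesn't engage; output -35.4375 dBFS.

-35.4375 dBFS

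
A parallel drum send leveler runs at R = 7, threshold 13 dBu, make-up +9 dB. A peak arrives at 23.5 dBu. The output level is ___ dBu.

23.5 dBu

The input is 10.5 dB above the 13 dBu threshold.
The 10.5 dB excess becomes 1.5 dB after 7:1 reduction.
That puts the output at 14.5 dBu; make-up adds 9 dB, giving 23.5 dBu.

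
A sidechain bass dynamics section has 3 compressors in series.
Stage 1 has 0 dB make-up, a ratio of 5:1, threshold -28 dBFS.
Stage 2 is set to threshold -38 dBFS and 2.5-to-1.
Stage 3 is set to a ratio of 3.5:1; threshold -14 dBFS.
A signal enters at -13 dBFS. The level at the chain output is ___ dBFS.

-32.8 dBFS

Stage 1: overshoot 15 dB → 15/5 = 3 dB → -25 dBFS.
Stage 2: -25 dBFS is 13 dB over -38 dBFS; at 2.5:1 that becomes 5.2 dB over, giving -32.8 dBFS.
Stage 3: -32.8 dBFS ≤ -14 dBFS, so stage 3 doesn't engage; output -32.8 dBFS.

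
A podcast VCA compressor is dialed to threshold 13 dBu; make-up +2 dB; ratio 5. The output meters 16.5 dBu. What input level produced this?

20.5 dBu

Before make-up, the level was 16.5 − 2 = 14.5 dBu.
Post-compression overshoot = 14.5 − 13 = 1.5 dB.
Before 5:1 compression the overshoot was 1.5 × 5 = 7.5 dB, so input = 13 + 7.5 = 20.5 dBu.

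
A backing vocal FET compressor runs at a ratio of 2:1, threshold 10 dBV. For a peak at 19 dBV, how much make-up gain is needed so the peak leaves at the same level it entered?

Without make-up, output = threshold + overshoot/2 = 10 + 4.5 = 14.5 dBV.
Gap to target: 4.5 dB.

4.5 dB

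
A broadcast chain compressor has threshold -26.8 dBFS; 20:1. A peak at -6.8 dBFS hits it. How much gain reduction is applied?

19 dB

The signal is 20 dB above threshold.
At 20:1, output sits 20/20 = 1 dB above threshold.
Gain reduction = 20 − 1 = 19 dB.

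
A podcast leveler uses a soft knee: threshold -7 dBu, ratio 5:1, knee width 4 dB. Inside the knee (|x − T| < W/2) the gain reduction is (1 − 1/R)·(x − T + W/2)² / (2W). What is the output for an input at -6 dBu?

-6.9 dBu

x − T + W/2 = -6 − (-7) + 2 = 3.
GR = (1 − 1/5) × 3² / 8 = 0.8 × 9 / 8 = 0.9 dB.
Output = -6 − 0.9 = -6.9 dBu.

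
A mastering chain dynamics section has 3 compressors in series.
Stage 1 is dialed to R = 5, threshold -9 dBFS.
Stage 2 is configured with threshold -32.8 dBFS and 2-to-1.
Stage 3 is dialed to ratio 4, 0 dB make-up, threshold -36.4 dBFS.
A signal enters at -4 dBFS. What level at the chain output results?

Stage 1: 5 dB above -9 dBFS, reduced 5:1 to 1 dB above → -8 dBFS.
Stage 2: -8 dBFS is 24.8 dB over -32.8 dBFS; at 2:1 that becomes 12.4 dB over, giving -20.4 dBFS.
Stage 3: overshoot 16 dB → 16/4 = 4 dB → -32.4 dBFS.

-32.4 dBFS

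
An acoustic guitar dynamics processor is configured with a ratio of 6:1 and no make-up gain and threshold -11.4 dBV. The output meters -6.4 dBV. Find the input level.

18.6 dBV

The compressed level sits -6.4 − (-11.4) = 5 dB over threshold.
Before 6:1 compression the overshoot was 5 × 6 = 30 dB, so input = -11.4 + 30 = 18.6 dBV.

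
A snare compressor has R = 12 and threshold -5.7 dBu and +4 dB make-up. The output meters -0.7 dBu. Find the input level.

Stripping the +4 dB make-up gives -4.7 dBu at the gain stage.
That's 1 dB above the -5.7 dBu threshold.
Input overshoot = R × output overshoot = 12 dB → input = -5.7 + 12 = 6.3 dBu.

6.3 dBu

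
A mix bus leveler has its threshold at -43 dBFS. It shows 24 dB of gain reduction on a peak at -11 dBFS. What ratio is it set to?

4:1

Input overshoot = -11 − (-43) = 32 dB.
Output overshoot = 32 − 24 = 8 dB.
Ratio = input overshoot / output overshoot = 32 / 8 = 4.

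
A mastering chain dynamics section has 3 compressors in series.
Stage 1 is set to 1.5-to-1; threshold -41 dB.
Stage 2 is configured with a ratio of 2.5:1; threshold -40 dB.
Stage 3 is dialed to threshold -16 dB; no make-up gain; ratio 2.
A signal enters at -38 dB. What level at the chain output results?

-39.6 dB

Stage 1: -38 dB is 3 dB over -41 dB; at 1.5:1 that becomes 2 dB over, giving -39 dB.
Stage 2: overshoot 1 dB → 1/2.5 = 0.4 dB → -39.6 dB.
Stage 3: below threshold (-39.6 ≤ -16); passes unchanged; output -39.6 dB.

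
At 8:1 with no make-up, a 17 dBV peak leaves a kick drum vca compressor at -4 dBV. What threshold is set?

-7 dBV

Input is 24 dB above T (since output overshoot × R = input overshoot: (-4 − T)·8 = 17 − T gives T = -7 dBV).
Check: -7 + (17 − (-7))/8 = -7 + 3 = -4 dBV. ✓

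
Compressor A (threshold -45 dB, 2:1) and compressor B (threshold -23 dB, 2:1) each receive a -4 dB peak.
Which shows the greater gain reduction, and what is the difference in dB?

A: 41 dB over, compressed to 20.5 dB over, so 20.5 dB of GR.
B: 19 dB over, compressed to 9.5 dB over, so 9.5 dB of GR.
A reduces 11 dB more.

A, by 11 dB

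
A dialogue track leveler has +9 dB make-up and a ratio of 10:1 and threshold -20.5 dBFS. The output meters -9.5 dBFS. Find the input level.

Stripping the +9 dB make-up gives -18.5 dBFS at the gain stage.
That's 2 dB above the -20.5 dBFS threshold.
Undo the ratio: input overshoot = 2 × 10 = 20 dB, giving input = -0.5 dBFS.

-0.5 dBFS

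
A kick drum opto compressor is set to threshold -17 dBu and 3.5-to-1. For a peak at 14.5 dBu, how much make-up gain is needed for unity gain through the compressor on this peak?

22.5 dB

Overshoot 31.5 dB → 31.5/3.5 = 9 dB after compression, so the compressed level is -17 + 9 = -8 dBu.
Make-up = target − compressed = 14.5 − (-8) = 22.5 dB.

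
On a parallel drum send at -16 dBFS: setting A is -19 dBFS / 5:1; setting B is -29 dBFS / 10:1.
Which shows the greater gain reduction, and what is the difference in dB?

A: 3 dB over, compressed to 0.6 dB over, so 2.4 dB of GR.
B: 13 dB over, compressed to 1.3 dB over, so 11.7 dB of GR.
Difference: 9.3 dB in favour of B.

B, by 9.3 dB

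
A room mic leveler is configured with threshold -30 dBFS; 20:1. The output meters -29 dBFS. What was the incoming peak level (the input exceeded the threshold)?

That's 1 dB above the -30 dBFS threshold.
Input overshoot = R × output overshoot = 20 dB → input = -30 + 20 = -10 dBFS.

-10 dBFS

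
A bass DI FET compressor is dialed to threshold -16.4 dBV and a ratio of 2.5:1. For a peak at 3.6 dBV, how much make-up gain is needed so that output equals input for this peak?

Overshoot 20 dB → 20/2.5 = 8 dB after compression, so the compressed level is -16.4 + 8 = -8.4 dBV.
Make-up = target − compressed = 3.6 − (-8.4) = 12 dB.

12 dB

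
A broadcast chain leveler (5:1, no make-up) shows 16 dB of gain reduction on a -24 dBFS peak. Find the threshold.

Let T be the threshold. Output overshoot = (input overshoot)/R, so -40 − T = (-24 − T)/5.
5·(-40 − T) = -24 − T → 4·T = -200 − (-24) = -176.
T = -176/4 = -44 dBFS.

-44 dBFS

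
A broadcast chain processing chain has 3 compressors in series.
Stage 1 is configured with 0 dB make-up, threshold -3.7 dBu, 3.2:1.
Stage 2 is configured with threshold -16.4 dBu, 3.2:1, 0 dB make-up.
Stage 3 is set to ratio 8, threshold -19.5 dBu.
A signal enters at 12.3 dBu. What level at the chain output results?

Stage 1: 12.3 dBu is 16 dB over -3.7 dBu; at 3.2:1 that becomes 5 dB over, giving 1.3 dBu.
Stage 2: 1.3 dBu is 17.7 dB over -16.4 dBu; at 3.2:1 that becomes 5.53125 dB over, giving -10.86875 dBu.
Stage 3: 8.63125 dB above -19.5 dBu, reduced 8:1 to 1.078906 dB above → -18.421094 dBu.

-18.421094 dBu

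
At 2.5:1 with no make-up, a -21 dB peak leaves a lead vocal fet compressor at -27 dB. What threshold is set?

-31 dB

Gain reduction = -21 − (-27) = 6 dB; output overshoot = GR / (R − 1) = 6 / 1.5 = 4 dB.
Threshold = output − output overshoot = -27 − 4 = -31 dB.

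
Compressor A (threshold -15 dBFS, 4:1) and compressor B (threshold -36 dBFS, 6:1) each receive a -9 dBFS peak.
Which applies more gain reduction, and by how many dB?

A: 6 dB over, compressed to 1.5 dB over, so 4.5 dB of GR.
B: 27 dB over, compressed to 4.5 dB over, so 22.5 dB of GR.
B reduces 18 dB more.

B, by 18 dB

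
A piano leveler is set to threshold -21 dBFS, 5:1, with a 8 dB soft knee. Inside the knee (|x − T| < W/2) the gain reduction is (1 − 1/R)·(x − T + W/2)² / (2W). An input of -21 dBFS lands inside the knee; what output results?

-21.8 dBFS

x − T + W/2 = -21 − (-21) + 4 = 4.
GR = (1 − 1/5) × 4² / 16 = 0.8 × 16 / 16 = 0.8 dB.
Output = -21 − 0.8 = -21.8 dBFS.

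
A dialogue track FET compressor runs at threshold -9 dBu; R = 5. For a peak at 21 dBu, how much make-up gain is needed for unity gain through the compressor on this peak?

24 dB

The peak compresses to -9 + 30/5 = -3 dBu.
To reach 21 dBu requires 21 − (-3) = 24 dB of make-up.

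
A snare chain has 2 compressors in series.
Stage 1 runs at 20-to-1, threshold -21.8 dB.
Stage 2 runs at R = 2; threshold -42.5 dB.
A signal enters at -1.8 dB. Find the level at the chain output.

-31.65 dB

Stage 1: 20 dB above -21.8 dB, reduced 20:1 to 1 dB above → -20.8 dB.
Stage 2: -20.8 dB is 21.7 dB over -42.5 dB; at 2:1 that becomes 10.85 dB over, giving -31.65 dB.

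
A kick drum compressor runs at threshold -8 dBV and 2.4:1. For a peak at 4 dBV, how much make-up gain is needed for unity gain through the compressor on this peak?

The peak compresses to -8 + 12/2.4 = -3 dBV.
To reach 4 dBV requires 4 − (-3) = 7 dB of make-up.

7 dB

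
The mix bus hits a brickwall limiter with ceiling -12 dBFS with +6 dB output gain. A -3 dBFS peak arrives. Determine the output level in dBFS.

At ∞:1, everything above -12 dBFS is held at the ceiling.
Output gain then adds 6 dB: -12 + 6 = -6 dBFS.

-6 dBFS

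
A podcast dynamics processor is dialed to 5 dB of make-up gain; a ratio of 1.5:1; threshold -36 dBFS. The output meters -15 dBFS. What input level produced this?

-12 dBFS

Remove make-up: -15 − 5 = -20 dBFS.
Post-compression overshoot = -20 − (-36) = 16 dB.
Before 1.5:1 compression the overshoot was 16 × 1.5 = 24 dB, so input = -36 + 24 = -12 dBFS.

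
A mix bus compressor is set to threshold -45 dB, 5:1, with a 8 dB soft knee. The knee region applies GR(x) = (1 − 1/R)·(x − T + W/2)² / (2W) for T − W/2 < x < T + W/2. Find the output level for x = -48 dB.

x − T + W/2 = -48 − (-45) + 4 = 1.
GR = (1 − 1/5) × 1² / 16 = 0.8 × 1 / 16 = 0.05 dB.
Output = -48 − 0.05 = -48.05 dB.

-48.05 dB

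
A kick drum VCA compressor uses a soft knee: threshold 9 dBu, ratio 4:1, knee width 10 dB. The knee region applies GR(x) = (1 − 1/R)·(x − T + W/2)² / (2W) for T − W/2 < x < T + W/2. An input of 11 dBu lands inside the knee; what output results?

9.1625 dBu

x − T + W/2 = 11 − 9 + 5 = 7.
GR = (1 − 1/4) × 7² / 20 = 0.75 × 49 / 20 = 1.8375 dB.
Output = 11 − 1.8375 = 9.1625 dBu.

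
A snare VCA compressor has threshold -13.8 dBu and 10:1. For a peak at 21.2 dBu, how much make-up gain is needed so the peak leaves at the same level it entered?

31.5 dB

Overshoot 35 dB → 35/10 = 3.5 dB after compression, so the compressed level is -13.8 + 3.5 = -10.3 dBu.
Make-up = target − compressed = 21.2 − (-10.3) = 31.5 dB.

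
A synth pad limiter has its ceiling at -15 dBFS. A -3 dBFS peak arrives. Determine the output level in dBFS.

The limiter clamps the peak to its -15 dBFS ceiling.

-15 dBFS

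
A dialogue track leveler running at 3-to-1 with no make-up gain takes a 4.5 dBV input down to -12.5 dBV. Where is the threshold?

-21 dBV

Input is 25.5 dB above T (since output overshoot × R = input overshoot: (-12.5 − T)·3 = 4.5 − T gives T = -21 dBV).
Check: -21 + (4.5 − (-21))/3 = -21 + 8.5 = -12.5 dBV. ✓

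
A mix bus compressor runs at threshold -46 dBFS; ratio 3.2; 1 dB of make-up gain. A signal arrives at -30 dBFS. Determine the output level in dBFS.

-30 dBFS sits 16 dB over threshold.
The 16 dB excess becomes 5 dB after 3.2:1 reduction.
Output = -46 + 5 = -41 dBFS; make-up adds 1 dB, giving -40 dBFS.

-40 dBFS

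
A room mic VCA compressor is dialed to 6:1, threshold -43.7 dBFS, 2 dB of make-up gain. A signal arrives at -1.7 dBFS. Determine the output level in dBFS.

The input is 42 dB above the -43.7 dBFS threshold.
At 6:1 the overshoot is divided by 6, leaving 7 dB above threshold.
That puts the output at -36.7 dBFS; make-up adds 2 dB, giving -34.7 dBFS.

-34.7 dBFS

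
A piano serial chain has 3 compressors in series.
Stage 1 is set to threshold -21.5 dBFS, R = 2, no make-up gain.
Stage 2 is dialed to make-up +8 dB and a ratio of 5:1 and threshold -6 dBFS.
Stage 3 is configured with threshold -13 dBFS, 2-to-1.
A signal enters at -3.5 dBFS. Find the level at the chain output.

-8.75 dBFS

Stage 1: -3.5 dBFS is 18 dB over -21.5 dBFS; at 2:1 that becomes 9 dB over, giving -12.5 dBFS.
Stage 2: -12.5 dBFS is at or below the -6 dBFS threshold — no compression; make-up brings it to -4.5 dBFS.
Stage 3: -4.5 dBFS is 8.5 dB over -13 dBFS; at 2:1 that becomes 4.25 dB over, giving -8.75 dBFS.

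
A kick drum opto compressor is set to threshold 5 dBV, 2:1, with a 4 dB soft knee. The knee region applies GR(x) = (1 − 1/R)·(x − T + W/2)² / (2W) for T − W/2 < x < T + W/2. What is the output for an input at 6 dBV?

x − T + W/2 = 6 − 5 + 2 = 3.
GR = (1 − 1/2) × 3² / 8 = 0.5 × 9 / 8 = 0.5625 dB.
Output = 6 − 0.5625 = 5.4375 dBV.

5.4375 dBV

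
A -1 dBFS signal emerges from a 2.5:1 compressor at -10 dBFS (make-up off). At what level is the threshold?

Gain reduction = -1 − (-10) = 9 dB; output overshoot = GR / (R − 1) = 9 / 1.5 = 6 dB.
Threshold = output − output overshoot = -10 − 6 = -16 dBFS.

-16 dBFS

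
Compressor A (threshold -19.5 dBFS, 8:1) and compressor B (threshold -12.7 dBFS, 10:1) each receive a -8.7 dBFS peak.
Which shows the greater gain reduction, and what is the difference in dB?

A, by 5.85 dB

A: overshoot 10.8 dB → output overshoot 1.35 dB → GR 9.45 dB.
B: overshoot 4 dB → output overshoot 0.4 dB → GR 3.6 dB.
A reduces 5.85 dB more.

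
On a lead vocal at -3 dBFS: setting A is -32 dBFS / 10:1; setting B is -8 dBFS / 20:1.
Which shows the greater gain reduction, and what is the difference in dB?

A, by 21.35 dB

A: overshoot 29 dB → output overshoot 2.9 dB → GR 26.1 dB.
B: overshoot 5 dB → output overshoot 0.25 dB → GR 4.75 dB.
A reduces 21.35 dB more.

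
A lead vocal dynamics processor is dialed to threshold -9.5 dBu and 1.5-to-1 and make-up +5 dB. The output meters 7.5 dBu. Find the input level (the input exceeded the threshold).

Before make-up, the level was 7.5 − 5 = 2.5 dBu.
Post-compression overshoot = 2.5 − (-9.5) = 12 dB.
Undo the ratio: input overshoot = 12 × 1.5 = 18 dB, giving input = 8.5 dBu.

8.5 dBu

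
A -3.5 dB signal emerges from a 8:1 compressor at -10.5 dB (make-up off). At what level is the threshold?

-11.5 dB

Input is 8 dB above T (since output overshoot × R = input overshoot: (-10.5 − T)·8 = -3.5 − T gives T = -11.5 dB).
Check: -11.5 + (-3.5 − (-11.5))/8 = -11.5 + 1 = -10.5 dB. ✓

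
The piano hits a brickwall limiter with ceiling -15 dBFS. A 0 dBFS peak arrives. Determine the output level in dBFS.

-15 dBFS

A brickwall limiter is an ∞:1 compressor: any input above the ceiling is clamped to -15 dBFS.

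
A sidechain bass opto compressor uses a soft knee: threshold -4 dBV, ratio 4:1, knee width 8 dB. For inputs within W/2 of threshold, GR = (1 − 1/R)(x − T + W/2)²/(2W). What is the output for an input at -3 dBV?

x − T + W/2 = -3 − (-4) + 4 = 5.
GR = (1 − 1/4) × 5² / 16 = 0.75 × 25 / 16 = 1.171875 dB.
Output = -3 − 1.171875 = -4.171875 dBV.

-4.171875 dBV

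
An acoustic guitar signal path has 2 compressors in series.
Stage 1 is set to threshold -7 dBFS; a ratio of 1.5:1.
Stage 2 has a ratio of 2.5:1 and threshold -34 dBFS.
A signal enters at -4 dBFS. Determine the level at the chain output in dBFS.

-22.4 dBFS

Stage 1: overshoot 3 dB → 3/1.5 = 2 dB → -5 dBFS.
Stage 2: overshoot 29 dB → 29/2.5 = 11.6 dB → -22.4 dBFS.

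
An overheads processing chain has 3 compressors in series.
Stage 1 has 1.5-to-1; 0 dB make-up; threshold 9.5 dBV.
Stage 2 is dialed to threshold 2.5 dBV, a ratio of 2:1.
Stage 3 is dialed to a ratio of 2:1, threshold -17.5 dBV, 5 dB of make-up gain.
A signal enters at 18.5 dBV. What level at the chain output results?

0.75 dBV

Stage 1: 9 dB above 9.5 dBV, reduced 1.5:1 to 6 dB above → 15.5 dBV.
Stage 2: 13 dB above 2.5 dBV, reduced 2:1 to 6.5 dB above → 9 dBV.
Stage 3: 26.5 dB above -17.5 dBV, reduced 2:1 to 13.25 dB above → -4.25 dBV; +5 dB make-up → 0.75 dBV.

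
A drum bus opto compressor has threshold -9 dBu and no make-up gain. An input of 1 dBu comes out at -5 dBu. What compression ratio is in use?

Input overshoot = 1 − (-9) = 10 dB; output overshoot = -5 − (-9) = 4 dB.
Ratio = 10 / 4 = 2.5.

2.5:1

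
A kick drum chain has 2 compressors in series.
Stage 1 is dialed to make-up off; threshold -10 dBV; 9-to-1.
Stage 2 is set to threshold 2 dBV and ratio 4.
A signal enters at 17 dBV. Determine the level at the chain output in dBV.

Stage 1: 17 dBV is 27 dB over -10 dBV; at 9:1 that becomes 3 dB over, giving -7 dBV.
Stage 2: below threshold (-7 ≤ 2); passes unchanged; output -7 dBV.

-7 dBV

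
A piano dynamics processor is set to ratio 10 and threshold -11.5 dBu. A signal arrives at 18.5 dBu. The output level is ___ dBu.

18.5 dBu sits 30 dB over threshold.
At 10:1 the overshoot is divided by 10, leaving 3 dB above threshold.
That puts the output at -8.5 dBu.

-8.5 dBu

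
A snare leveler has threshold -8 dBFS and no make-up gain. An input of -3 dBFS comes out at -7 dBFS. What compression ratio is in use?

Input overshoot = -3 − (-8) = 5 dB; output overshoot = -7 − (-8) = 1 dB.
Ratio = 5 / 1 = 5.

5:1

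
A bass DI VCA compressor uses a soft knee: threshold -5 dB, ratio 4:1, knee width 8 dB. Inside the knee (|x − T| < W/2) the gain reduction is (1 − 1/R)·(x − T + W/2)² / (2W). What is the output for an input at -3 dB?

x − T + W/2 = -3 − (-5) + 4 = 6.
GR = (1 − 1/4) × 6² / 16 = 0.75 × 36 / 16 = 1.6875 dB.
Output = -3 − 1.6875 = -4.6875 dB.

-4.6875 dB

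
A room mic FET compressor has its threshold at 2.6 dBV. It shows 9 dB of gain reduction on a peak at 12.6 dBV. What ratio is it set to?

10:1

Input overshoot = 12.6 − 2.6 = 10 dB.
Output overshoot = 10 − 9 = 1 dB.
Ratio = input overshoot / output overshoot = 10 / 1 = 10.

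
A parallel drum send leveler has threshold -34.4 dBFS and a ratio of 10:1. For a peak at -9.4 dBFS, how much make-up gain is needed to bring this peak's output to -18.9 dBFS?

The peak compresses to -34.4 + 25/10 = -31.9 dBFS.
To reach -18.9 dBFS requires -18.9 − (-31.9) = 13 dB of make-up.

13 dB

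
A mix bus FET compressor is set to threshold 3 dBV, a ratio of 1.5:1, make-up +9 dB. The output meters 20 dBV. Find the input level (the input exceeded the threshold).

Stripping the +9 dB make-up gives 11 dBV at the gain stage.
The compressed level sits 11 − 3 = 8 dB over threshold.
Before 1.5:1 compression the overshoot was 8 × 1.5 = 12 dB, so input = 3 + 12 = 15 dBV.

15 dBV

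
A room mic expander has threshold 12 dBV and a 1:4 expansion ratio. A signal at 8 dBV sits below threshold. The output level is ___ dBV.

-4 dBV

Below threshold, a 1:4 expander applies gain = (4−1)×(T − x) of attenuation.
(4−1) × 4 = 12 dB, so output = 8 − 12 = -4 dBV.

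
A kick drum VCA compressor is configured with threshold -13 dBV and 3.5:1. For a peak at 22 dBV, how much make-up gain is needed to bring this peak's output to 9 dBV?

12 dB

Without make-up, output = threshold + overshoot/3.5 = -13 + 10 = -3 dBV.
Gap to target: 12 dB.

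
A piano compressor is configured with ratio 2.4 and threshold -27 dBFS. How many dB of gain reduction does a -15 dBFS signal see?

The signal is 12 dB above threshold.
A 2.4:1 ratio leaves 5 dB of that excess.
GR = overshoot in − overshoot out = 12 − 5 = 7 dB.

7 dB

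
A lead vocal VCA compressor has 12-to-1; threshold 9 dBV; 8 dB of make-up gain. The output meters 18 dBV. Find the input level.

21 dBV

Remove make-up: 18 − 8 = 10 dBV.
The compressed level sits 10 − 9 = 1 dB over threshold.
Input overshoot = R × output overshoot = 12 dB → input = 9 + 12 = 21 dBV.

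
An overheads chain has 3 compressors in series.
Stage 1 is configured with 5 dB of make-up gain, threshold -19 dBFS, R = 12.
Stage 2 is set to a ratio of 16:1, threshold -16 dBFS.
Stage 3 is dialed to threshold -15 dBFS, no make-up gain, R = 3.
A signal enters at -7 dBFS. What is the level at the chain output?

Stage 1: overshoot 12 dB → 12/12 = 1 dB → -18 dBFS; +5 dB make-up → -13 dBFS.
Stage 2: overshoot 3 dB → 3/16 = 0.1875 dB → -15.8125 dBFS.
Stage 3: -15.8125 dBFS ≤ -15 dBFS, so stage 3 doesn't engage; output -15.8125 dBFS.

-15.8125 dBFS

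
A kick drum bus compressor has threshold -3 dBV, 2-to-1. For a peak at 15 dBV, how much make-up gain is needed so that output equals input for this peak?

The peak compresses to -3 + 18/2 = 6 dBV.
To reach 15 dBV requires 15 − 6 = 9 dB of make-up.

9 dB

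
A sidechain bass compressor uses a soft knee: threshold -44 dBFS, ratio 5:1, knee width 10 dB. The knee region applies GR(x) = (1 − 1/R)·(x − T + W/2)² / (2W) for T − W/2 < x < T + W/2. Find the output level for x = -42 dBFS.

x − T + W/2 = -42 − (-44) + 5 = 7.
GR = (1 − 1/5) × 7² / 20 = 0.8 × 49 / 20 = 1.96 dB.
Output = -42 − 1.96 = -43.96 dBFS.

-43.96 dBFS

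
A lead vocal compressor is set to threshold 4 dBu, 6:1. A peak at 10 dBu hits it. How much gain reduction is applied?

5 dB

10 dBu exceeds the threshold by 6 dB.
After 6:1 compression the overshoot becomes 6/6 = 1 dB.
So the signal is attenuated by 6 − 1 = 5 dB.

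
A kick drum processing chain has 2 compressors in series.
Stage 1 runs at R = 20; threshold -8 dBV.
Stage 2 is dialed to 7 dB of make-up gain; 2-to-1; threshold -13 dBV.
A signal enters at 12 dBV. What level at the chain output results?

-3 dBV

Stage 1: 12 dBV is 20 dB over -8 dBV; at 20:1 that becomes 1 dB over, giving -7 dBV.
Stage 2: overshoot 6 dB → 6/2 = 3 dB → -10 dBV; +7 dB make-up → -3 dBV.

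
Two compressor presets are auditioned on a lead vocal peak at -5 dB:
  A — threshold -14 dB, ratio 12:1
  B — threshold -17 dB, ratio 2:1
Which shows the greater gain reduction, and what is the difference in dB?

A: GR = 9 − 9/12 = 8.25 dB.
B: GR = 12 − 12/2 = 6 dB.
Difference: 2.25 dB in favour of A.

A, by 2.25 dB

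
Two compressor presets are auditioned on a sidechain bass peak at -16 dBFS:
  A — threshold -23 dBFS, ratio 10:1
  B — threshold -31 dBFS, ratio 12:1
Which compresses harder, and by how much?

B, by 7.45 dB

A: 7 dB over, compressed to 0.7 dB over, so 6.3 dB of GR.
B: 15 dB over, compressed to 1.25 dB over, so 13.75 dB of GR.
Difference: 7.45 dB in favour of B.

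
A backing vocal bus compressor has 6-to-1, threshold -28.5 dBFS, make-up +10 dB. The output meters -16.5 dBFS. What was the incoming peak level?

-16.5 dBFS

Stripping the +10 dB make-up gives -26.5 dBFS at the gain stage.
The compressed level sits -26.5 − (-28.5) = 2 dB over threshold.
Input overshoot = R × output overshoot = 12 dB → input = -28.5 + 12 = -16.5 dBFS.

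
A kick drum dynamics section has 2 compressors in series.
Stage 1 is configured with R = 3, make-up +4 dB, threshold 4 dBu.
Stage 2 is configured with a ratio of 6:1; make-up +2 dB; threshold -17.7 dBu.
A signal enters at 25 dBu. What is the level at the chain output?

Stage 1: 21 dB above 4 dBu, reduced 3:1 to 7 dB above → 11 dBu; +4 dB make-up → 15 dBu.
Stage 2: overshoot 32.7 dB → 32.7/6 = 5.45 dB → -12.25 dBu; +2 dB make-up → -10.25 dBu.

-10.25 dBu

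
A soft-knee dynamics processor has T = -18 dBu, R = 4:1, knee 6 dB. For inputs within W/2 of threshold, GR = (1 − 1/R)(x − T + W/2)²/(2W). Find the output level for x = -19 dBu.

-19.25 dBu

x − T + W/2 = -19 − (-18) + 3 = 2.
GR = (1 − 1/4) × 2² / 12 = 0.75 × 4 / 12 = 0.25 dB.
Output = -19 − 0.25 = -19.25 dBu.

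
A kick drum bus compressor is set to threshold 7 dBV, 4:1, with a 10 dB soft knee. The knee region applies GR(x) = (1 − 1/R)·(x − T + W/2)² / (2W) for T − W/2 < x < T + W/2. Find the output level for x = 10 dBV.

x − T + W/2 = 10 − 7 + 5 = 8.
GR = (1 − 1/4) × 8² / 20 = 0.75 × 64 / 20 = 2.4 dB.
Output = 10 − 2.4 = 7.6 dBV.

7.6 dBV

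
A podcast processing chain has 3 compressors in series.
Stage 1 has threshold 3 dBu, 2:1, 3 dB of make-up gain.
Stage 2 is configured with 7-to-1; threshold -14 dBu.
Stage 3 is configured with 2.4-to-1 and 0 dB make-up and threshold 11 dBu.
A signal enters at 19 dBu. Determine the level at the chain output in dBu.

-10 dBu

Stage 1: 19 dBu is 16 dB over 3 dBu; at 2:1 that becomes 8 dB over, giving 11 dBu; +3 dB make-up → 14 dBu.
Stage 2: 14 dBu is 28 dB over -14 dBu; at 7:1 that becomes 4 dB over, giving -10 dBu.
Stage 3: -10 dBu ≤ 11 dBu, so stage 3 doesn't engage; output -10 dBu.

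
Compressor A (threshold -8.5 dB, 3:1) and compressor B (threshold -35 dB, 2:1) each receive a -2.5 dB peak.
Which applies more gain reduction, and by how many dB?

B, by 12.25 dB

A: GR = 6 − 6/3 = 4 dB.
B: GR = 32.5 − 32.5/2 = 16.25 dB.
B applies 12.25 dB more gain reduction.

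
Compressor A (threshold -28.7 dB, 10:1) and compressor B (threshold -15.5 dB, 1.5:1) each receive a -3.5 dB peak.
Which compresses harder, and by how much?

A: 25.2 dB over, compressed to 2.52 dB over, so 22.68 dB of GR.
B: 12 dB over, compressed to 8 dB over, so 4 dB of GR.
Difference: 18.68 dB in favour of A.

A, by 18.68 dB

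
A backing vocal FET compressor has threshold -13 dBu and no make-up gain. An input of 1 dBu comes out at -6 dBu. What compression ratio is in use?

2:1

Input overshoot = 1 − (-13) = 14 dB; output overshoot = -6 − (-13) = 7 dB.
Ratio = 14 / 7 = 2.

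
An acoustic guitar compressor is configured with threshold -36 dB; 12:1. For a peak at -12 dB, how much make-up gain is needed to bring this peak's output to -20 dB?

14 dB

Overshoot 24 dB → 24/12 = 2 dB after compression, so the compressed level is -36 + 2 = -34 dB.
Make-up = target − compressed = -20 − (-34) = 14 dB.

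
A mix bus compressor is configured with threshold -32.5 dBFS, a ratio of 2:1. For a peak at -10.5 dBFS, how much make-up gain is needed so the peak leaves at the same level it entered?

Without make-up, output = threshold + overshoot/2 = -32.5 + 11 = -21.5 dBFS.
Gap to target: 11 dB.

11 dB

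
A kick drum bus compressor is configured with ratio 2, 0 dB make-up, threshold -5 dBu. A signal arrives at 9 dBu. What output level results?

The input is 14 dB above the -5 dBu threshold.
The 14 dB excess becomes 7 dB after 2:1 reduction.
Output = -5 + 7 = 2 dBu.

2 dBu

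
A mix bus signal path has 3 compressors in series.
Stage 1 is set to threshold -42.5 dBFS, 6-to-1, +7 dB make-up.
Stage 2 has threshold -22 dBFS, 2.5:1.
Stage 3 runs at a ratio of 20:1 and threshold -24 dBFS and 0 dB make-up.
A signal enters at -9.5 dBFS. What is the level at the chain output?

-30 dBFS

Stage 1: -9.5 dBFS is 33 dB over -42.5 dBFS; at 6:1 that becomes 5.5 dB over, giving -37 dBFS; +7 dB make-up → -30 dBFS.
Stage 2: -30 dBFS ≤ -22 dBFS, so stage 2 doesn't engage; output -30 dBFS.
Stage 3: below threshold (-30 ≤ -24); passes unchanged; output -30 dBFS.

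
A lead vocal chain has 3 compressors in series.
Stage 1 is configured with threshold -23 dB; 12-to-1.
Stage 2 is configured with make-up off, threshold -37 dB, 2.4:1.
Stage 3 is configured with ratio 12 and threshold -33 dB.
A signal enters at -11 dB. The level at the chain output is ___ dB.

-32.8125 dB

Stage 1: overshoot 12 dB → 12/12 = 1 dB → -22 dB.
Stage 2: -22 dB is 15 dB over -37 dB; at 2.4:1 that becomes 6.25 dB over, giving -30.75 dB.
Stage 3: overshoot 2.25 dB → 2.25/12 = 0.1875 dB → -32.8125 dB.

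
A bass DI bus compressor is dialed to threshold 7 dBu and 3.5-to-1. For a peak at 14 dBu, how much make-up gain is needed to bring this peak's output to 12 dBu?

The peak compresses to 7 + 7/3.5 = 9 dBu.
To reach 12 dBu requires 12 − 9 = 3 dB of make-up.

3 dB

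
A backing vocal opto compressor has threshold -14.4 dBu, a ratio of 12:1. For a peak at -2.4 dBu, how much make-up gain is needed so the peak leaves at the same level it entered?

11 dB

The peak compresses to -14.4 + 12/12 = -13.4 dBu.
To reach -2.4 dBu requires -2.4 − (-13.4) = 11 dB of make-up.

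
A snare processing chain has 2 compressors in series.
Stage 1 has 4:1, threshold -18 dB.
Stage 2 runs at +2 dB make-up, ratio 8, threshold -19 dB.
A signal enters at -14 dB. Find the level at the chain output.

Stage 1: -14 dB is 4 dB over -18 dB; at 4:1 that becomes 1 dB over, giving -17 dB.
Stage 2: -17 dB is 2 dB over -19 dB; at 8:1 that becomes 0.25 dB over, giving -18.75 dB; +2 dB make-up → -16.75 dB.

-16.75 dB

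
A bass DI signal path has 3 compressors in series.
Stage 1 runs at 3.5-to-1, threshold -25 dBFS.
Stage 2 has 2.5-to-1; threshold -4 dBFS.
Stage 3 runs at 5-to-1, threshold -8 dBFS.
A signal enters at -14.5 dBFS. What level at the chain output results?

Stage 1: overshoot 10.5 dB → 10.5/3.5 = 3 dB → -22 dBFS.
Stage 2: -22 dBFS ≤ -4 dBFS, so stage 2 doesn't engage; output -22 dBFS.
Stage 3: below threshold (-22 ≤ -8); passes unchanged; output -22 dBFS.

-22 dBFS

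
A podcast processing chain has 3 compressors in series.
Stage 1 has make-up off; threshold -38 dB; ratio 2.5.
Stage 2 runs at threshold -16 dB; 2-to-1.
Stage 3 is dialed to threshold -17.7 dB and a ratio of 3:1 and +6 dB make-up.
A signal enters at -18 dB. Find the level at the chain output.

Stage 1: 20 dB above -38 dB, reduced 2.5:1 to 8 dB above → -30 dB.
Stage 2: -30 dB ≤ -16 dB, so stage 2 doesn't engage; output -30 dB.
Stage 3: -30 dB is at or below the -17.7 dB threshold — no compression; make-up brings it to -24 dB.

-24 dB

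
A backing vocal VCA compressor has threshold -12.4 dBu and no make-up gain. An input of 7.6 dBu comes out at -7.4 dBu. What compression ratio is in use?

4:1

Input overshoot = 7.6 − (-12.4) = 20 dB; output overshoot = -7.4 − (-12.4) = 5 dB.
Ratio = 20 / 5 = 4.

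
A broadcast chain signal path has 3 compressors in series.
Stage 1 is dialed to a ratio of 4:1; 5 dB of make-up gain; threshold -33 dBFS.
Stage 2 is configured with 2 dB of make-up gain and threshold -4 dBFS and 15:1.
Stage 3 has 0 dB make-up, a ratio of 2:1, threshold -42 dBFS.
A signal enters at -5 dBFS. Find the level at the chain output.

Stage 1: 28 dB above -33 dBFS, reduced 4:1 to 7 dB above → -26 dBFS; +5 dB make-up → -21 dBFS.
Stage 2: below threshold (-21 ≤ -4); passes unchanged; make-up brings it to -19 dBFS.
Stage 3: overshoot 23 dB → 23/2 = 11.5 dB → -30.5 dBFS.

-30.5 dBFS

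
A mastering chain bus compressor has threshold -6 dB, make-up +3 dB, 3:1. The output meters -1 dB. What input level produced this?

0 dB

Before make-up, the level was -1 − 3 = -4 dB.
That's 2 dB above the -6 dB threshold.
Input overshoot = R × output overshoot = 6 dB → input = -6 + 6 = 0 dB.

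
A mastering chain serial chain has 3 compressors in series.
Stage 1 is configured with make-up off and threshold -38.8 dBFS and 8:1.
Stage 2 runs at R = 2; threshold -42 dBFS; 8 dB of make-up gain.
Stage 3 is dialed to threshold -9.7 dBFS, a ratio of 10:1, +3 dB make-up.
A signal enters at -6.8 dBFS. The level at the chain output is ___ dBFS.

-27.4 dBFS

Stage 1: -6.8 dBFS is 32 dB over -38.8 dBFS; at 8:1 that becomes 4 dB over, giving -34.8 dBFS.
Stage 2: 7.2 dB above -42 dBFS, reduced 2:1 to 3.6 dB above → -38.4 dBFS; +8 dB make-up → -30.4 dBFS.
Stage 3: -30.4 dBFS is at or below the -9.7 dBFS threshold — no compression; make-up brings it to -27.4 dBFS.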